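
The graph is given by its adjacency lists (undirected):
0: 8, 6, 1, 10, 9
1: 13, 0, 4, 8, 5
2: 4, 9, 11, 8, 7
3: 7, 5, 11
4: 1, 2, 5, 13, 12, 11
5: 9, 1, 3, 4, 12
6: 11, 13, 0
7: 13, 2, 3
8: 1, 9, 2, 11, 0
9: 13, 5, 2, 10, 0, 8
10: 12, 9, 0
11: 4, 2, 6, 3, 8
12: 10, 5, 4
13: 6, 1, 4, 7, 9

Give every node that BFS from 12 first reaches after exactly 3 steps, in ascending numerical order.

6, 7, 8

Level 0: 12
Level 1: 4, 5, 10
Level 2: 0, 1, 2, 3, 9, 11, 13
Level 3: 6, 7, 8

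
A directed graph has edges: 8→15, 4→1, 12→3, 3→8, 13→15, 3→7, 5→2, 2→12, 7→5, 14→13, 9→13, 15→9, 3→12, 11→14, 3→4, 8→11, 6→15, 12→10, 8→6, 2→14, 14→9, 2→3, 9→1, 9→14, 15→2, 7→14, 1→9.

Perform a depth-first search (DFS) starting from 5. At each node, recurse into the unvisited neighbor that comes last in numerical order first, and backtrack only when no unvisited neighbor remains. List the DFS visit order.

Visit 5
5 → 2
2 → 14
14 → 13
13 → 15
15 → 9
9 → 1
2 → 12
12 → 10
12 → 3
3 → 8
8 → 11
8 → 6
3 → 7
3 → 4

5 2 14 13 15 9 1 12 10 3 8 11 6 7 4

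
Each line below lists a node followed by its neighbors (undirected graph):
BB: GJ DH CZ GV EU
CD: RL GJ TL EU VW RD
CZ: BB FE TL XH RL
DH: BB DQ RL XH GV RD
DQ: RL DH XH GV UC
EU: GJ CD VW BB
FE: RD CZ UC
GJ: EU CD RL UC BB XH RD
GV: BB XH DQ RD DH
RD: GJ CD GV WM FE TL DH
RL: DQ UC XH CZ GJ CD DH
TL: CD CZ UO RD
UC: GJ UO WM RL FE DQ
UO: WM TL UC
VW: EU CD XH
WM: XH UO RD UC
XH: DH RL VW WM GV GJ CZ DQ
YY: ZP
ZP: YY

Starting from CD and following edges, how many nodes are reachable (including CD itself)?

17

BFS from CD visits: CD, VW, TL, RL, RD, GJ, EU, XH, UO, CZ, UC, DQ, DH, WM, GV, FE, BB
Reachable nodes: 17 of 19 total.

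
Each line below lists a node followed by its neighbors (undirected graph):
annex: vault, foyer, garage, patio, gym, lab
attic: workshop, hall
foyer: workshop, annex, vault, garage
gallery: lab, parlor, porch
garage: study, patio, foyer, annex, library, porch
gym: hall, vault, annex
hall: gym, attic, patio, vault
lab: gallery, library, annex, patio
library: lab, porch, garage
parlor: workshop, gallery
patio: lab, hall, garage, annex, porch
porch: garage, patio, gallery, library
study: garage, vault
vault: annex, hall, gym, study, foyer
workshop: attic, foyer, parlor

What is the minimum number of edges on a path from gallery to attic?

3

Level 0: gallery
Level 1: lab, parlor, porch
Level 2: annex, garage, library, patio, workshop
Level 3: attic, foyer, gym, hall, study, vault
attic first appears at level 3.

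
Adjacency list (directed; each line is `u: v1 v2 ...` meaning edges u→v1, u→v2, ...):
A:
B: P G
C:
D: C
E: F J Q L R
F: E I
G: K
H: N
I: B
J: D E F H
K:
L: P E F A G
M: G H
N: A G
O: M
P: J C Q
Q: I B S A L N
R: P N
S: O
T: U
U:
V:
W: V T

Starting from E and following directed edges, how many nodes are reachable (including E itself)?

19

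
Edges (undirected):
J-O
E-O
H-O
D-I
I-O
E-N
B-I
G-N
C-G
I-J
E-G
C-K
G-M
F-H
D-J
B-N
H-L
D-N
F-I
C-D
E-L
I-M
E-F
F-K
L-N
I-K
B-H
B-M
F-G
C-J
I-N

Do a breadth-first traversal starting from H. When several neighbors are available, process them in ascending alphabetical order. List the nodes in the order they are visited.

Visit H; enqueue B, F, L, O → queue [B, F, L, O]
Visit B; enqueue I, M, N → queue [F, L, O, I, M, N]
Visit F; enqueue E, G, K → queue [L, O, I, M, N, E, G, K]
Visit L → queue [O, I, M, N, E, G, K]
Visit O; enqueue J → queue [I, M, N, E, G, K, J]
Visit I; enqueue D → queue [M, N, E, G, K, J, D]
Visit M → queue [N, E, G, K, J, D]
Visit N → queue [E, G, K, J, D]
Visit E → queue [G, K, J, D]
Visit G; enqueue C → queue [K, J, D, C]
Visit K → queue [J, D, C]
Visit J → queue [D, C]
Visit D → queue [C]
Visit C → queue []

H -> B -> F -> L -> O -> I -> M -> N -> E -> G -> K -> J -> D -> C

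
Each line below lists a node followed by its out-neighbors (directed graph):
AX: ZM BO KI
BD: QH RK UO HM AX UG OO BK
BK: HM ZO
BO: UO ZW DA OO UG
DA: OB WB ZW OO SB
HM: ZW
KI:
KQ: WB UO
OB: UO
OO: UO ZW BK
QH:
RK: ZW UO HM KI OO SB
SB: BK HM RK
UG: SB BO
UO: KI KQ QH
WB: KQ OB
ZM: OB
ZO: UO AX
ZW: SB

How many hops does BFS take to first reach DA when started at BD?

3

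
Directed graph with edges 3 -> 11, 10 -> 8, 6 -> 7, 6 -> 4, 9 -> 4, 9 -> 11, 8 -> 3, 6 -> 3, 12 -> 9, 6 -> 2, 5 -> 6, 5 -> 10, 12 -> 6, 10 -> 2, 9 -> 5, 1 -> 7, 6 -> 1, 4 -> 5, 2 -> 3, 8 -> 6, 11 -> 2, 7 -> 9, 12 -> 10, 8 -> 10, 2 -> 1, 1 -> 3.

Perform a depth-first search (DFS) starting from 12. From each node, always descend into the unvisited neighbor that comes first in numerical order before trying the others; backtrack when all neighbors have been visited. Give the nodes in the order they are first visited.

12 6 1 3 11 2 7 9 4 5 10 8

Visit 12
12 → 6
6 → 1
1 → 3
3 → 11
11 → 2
1 → 7
7 → 9
9 → 4
4 → 5
5 → 10
10 → 8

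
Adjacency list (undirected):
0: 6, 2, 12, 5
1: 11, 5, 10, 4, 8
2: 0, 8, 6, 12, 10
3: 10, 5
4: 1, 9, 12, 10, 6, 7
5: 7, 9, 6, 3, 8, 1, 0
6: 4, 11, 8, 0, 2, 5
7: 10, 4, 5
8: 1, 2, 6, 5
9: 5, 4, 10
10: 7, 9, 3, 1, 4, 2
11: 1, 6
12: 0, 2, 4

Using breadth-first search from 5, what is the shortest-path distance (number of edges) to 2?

Level 0: 5
Level 1: 0, 1, 3, 6, 7, 8, 9
Level 2: 2, 4, 10, 11, 12
2 first appears at level 2.

2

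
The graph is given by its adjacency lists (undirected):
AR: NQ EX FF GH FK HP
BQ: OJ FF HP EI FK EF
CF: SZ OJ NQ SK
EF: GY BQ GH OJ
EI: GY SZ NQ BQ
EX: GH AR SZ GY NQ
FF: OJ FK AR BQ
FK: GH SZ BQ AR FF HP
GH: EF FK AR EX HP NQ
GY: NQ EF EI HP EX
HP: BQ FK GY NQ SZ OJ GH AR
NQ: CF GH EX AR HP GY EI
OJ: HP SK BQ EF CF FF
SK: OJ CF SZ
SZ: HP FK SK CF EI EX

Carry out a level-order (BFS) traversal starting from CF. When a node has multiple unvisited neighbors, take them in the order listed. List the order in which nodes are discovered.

Visit CF; enqueue SZ, OJ, NQ, SK → queue [SZ, OJ, NQ, SK]
Visit SZ; enqueue HP, FK, EI, EX → queue [OJ, NQ, SK, HP, FK, EI, EX]
Visit OJ; enqueue BQ, EF, FF → queue [NQ, SK, HP, FK, EI, EX, BQ, EF, FF]
Visit NQ; enqueue GH, AR, GY → queue [SK, HP, FK, EI, EX, BQ, EF, FF, GH, AR, GY]
Visit SK → queue [HP, FK, EI, EX, BQ, EF, FF, GH, AR, GY]
Visit HP → queue [FK, EI, EX, BQ, EF, FF, GH, AR, GY]
Visit FK → queue [EI, EX, BQ, EF, FF, GH, AR, GY]
Visit EI → queue [EX, BQ, EF, FF, GH, AR, GY]
Visit EX → queue [BQ, EF, FF, GH, AR, GY]
Visit BQ → queue [EF, FF, GH, AR, GY]
Visit EF → queue [FF, GH, AR, GY]
Visit FF → queue [GH, AR, GY]
Visit GH → queue [AR, GY]
Visit AR → queue [GY]
Visit GY → queue []

CF -> SZ -> OJ -> NQ -> SK -> HP -> FK -> EI -> EX -> BQ -> EF -> FF -> GH -> AR -> GY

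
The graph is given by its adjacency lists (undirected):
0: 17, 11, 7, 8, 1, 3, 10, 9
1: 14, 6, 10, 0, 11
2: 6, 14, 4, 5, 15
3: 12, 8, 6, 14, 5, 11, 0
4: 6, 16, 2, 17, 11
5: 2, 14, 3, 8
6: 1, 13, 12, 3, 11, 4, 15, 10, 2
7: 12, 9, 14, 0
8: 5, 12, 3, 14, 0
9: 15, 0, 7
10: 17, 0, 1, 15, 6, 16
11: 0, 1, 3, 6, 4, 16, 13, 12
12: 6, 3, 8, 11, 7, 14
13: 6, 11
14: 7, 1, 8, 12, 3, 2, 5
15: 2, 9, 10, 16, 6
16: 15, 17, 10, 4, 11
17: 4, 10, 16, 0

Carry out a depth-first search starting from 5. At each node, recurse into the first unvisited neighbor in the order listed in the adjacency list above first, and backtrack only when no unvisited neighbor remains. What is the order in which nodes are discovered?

5 → 2 → 6 → 1 → 14 → 7 → 12 → 3 → 8 → 0 → 17 → 4 → 16 → 15 → 9 → 10 → 11 → 13

Visit 5
5 → 2
2 → 6
6 → 1
1 → 14
14 → 7
7 → 12
12 → 3
3 → 8
8 → 0
0 → 17
17 → 4
4 → 16
16 → 15
15 → 9
15 → 10
16 → 11
11 → 13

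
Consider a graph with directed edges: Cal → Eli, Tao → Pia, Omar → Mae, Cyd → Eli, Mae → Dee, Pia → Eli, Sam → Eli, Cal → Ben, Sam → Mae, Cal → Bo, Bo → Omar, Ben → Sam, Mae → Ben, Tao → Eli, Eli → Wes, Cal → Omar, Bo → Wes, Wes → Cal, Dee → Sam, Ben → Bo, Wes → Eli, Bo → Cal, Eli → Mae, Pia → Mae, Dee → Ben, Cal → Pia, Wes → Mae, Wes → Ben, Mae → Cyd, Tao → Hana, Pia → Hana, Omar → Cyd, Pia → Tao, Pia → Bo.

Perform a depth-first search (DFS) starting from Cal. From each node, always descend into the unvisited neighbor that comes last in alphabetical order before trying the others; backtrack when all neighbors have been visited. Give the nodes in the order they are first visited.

Cal -> Pia -> Tao -> Hana -> Eli -> Wes -> Mae -> Dee -> Sam -> Ben -> Bo -> Omar -> Cyd

Visit Cal
Cal → Pia
Pia → Tao
Tao → Hana
Tao → Eli
Eli → Wes
Wes → Mae
Mae → Dee
Dee → Sam
Dee → Ben
Ben → Bo
Bo → Omar
Omar → Cyd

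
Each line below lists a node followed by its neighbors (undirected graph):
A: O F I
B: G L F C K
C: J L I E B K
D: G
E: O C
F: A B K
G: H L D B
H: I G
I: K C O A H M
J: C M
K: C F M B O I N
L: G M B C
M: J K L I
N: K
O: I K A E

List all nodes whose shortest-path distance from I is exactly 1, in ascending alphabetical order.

Level 0: I
Level 1: A, C, H, K, M, O
Level 2: B, E, F, G, J, L, N
Level 3: D

A, C, H, K, M, O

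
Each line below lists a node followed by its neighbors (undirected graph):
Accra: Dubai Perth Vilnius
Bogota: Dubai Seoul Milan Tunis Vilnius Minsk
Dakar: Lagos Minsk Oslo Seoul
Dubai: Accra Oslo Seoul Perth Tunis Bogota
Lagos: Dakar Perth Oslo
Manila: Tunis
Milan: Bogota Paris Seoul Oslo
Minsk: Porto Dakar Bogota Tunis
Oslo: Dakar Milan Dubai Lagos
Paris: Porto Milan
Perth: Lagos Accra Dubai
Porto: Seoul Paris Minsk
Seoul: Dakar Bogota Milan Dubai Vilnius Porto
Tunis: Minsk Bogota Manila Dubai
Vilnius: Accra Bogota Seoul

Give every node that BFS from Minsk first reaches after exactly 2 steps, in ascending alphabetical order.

Level 0: Minsk
Level 1: Bogota, Dakar, Porto, Tunis
Level 2: Dubai, Lagos, Manila, Milan, Oslo, Paris, Seoul, Vilnius
Level 3: Accra, Perth

Dubai, Lagos, Manila, Milan, Oslo, Paris, Seoul, Vilnius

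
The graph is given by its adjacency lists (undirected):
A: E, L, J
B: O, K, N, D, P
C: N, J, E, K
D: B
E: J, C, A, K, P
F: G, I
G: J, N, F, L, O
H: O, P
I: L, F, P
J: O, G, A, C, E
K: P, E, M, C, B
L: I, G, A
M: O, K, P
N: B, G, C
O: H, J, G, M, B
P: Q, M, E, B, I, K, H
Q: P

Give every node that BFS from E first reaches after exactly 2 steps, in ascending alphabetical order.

Level 0: E
Level 1: A, C, J, K, P
Level 2: B, G, H, I, L, M, N, O, Q
Level 3: D, F

B, G, H, I, L, M, N, O, Q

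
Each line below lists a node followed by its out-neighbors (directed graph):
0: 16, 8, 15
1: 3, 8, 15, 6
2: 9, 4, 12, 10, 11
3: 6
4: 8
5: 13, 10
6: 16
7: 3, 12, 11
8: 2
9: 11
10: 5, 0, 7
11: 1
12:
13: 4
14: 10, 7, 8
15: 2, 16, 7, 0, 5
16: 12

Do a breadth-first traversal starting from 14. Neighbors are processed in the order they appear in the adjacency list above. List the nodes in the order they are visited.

14, 10, 7, 8, 5, 0, 3, 12, 11, 2, 13, 16, 15, 6, 1, 9, 4

Visit 14; enqueue 10, 7, 8 → queue [10, 7, 8]
Visit 10; enqueue 5, 0 → queue [7, 8, 5, 0]
Visit 7; enqueue 3, 12, 11 → queue [8, 5, 0, 3, 12, 11]
Visit 8; enqueue 2 → queue [5, 0, 3, 12, 11, 2]
Visit 5; enqueue 13 → queue [0, 3, 12, 11, 2, 13]
Visit 0; enqueue 16, 15 → queue [3, 12, 11, 2, 13, 16, 15]
Visit 3; enqueue 6 → queue [12, 11, 2, 13, 16, 15, 6]
Visit 12 → queue [11, 2, 13, 16, 15, 6]
Visit 11; enqueue 1 → queue [2, 13, 16, 15, 6, 1]
Visit 2; enqueue 9, 4 → queue [13, 16, 15, 6, 1, 9, 4]
Visit 13 → queue [16, 15, 6, 1, 9, 4]
Visit 16 → queue [15, 6, 1, 9, 4]
Visit 15 → queue [6, 1, 9, 4]
Visit 6 → queue [1, 9, 4]
Visit 1 → queue [9, 4]
Visit 9 → queue [4]
Visit 4 → queue []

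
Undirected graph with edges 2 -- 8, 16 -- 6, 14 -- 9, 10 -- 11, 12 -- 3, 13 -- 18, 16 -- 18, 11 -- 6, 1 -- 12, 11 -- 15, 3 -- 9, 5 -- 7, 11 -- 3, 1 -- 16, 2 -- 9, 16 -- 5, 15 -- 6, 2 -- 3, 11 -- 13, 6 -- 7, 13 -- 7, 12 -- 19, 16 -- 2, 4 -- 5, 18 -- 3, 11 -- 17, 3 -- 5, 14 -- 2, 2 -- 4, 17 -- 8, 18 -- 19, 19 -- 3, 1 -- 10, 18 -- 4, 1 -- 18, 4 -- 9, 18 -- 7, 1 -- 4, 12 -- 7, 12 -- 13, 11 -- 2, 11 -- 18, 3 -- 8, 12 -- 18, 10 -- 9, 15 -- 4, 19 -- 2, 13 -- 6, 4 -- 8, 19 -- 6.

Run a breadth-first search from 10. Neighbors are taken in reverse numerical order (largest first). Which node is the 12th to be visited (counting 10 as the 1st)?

14

Visit 10; enqueue 11, 9, 1 → queue [11, 9, 1]
Visit 11; enqueue 18, 17, 15, 13, 6, 3, 2 → queue [9, 1, 18, 17, 15, 13, 6, 3, 2]
Visit 9; enqueue 14, 4 → queue [1, 18, 17, 15, 13, 6, 3, 2, 14, 4]
Visit 1; enqueue 16, 12 → queue [18, 17, 15, 13, 6, 3, 2, 14, 4, 16, 12]
Visit 18; enqueue 19, 7 → queue [17, 15, 13, 6, 3, 2, 14, 4, 16, 12, 19, 7]
Visit 17; enqueue 8 → queue [15, 13, 6, 3, 2, 14, 4, 16, 12, 19, 7, 8]
Visit 15 → queue [13, 6, 3, 2, 14, 4, 16, 12, 19, 7, 8]
Visit 13 → queue [6, 3, 2, 14, 4, 16, 12, 19, 7, 8]
Visit 6 → queue [3, 2, 14, 4, 16, 12, 19, 7, 8]
Visit 3; enqueue 5 → queue [2, 14, 4, 16, 12, 19, 7, 8, 5]
Visit 2 → queue [14, 4, 16, 12, 19, 7, 8, 5]
Visit 14 → queue [4, 16, 12, 19, 7, 8, 5]
Visit 4 → queue [16, 12, 19, 7, 8, 5]
Visit 16 → queue [12, 19, 7, 8, 5]
Visit 12 → queue [19, 7, 8, 5]
Visit 19 → queue [7, 8, 5]
Visit 7 → queue [8, 5]
Visit 8 → queue [5]
Visit 5 → queue []

Visit order: 10, 11, 9, 1, 18, 17, 15, 13, 6, 3, 2, 14, 4, 16, 12, 19, 7, 8, 5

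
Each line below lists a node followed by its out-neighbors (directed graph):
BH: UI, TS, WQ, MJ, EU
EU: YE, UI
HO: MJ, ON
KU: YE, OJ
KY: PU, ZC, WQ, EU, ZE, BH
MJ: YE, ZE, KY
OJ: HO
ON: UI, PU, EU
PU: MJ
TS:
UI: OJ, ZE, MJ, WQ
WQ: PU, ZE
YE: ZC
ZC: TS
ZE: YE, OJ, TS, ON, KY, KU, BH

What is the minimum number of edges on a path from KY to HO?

Level 0: KY
Level 1: BH, EU, PU, WQ, ZC, ZE
Level 2: KU, MJ, OJ, ON, TS, UI, YE
Level 3: HO
HO first appears at level 3.

3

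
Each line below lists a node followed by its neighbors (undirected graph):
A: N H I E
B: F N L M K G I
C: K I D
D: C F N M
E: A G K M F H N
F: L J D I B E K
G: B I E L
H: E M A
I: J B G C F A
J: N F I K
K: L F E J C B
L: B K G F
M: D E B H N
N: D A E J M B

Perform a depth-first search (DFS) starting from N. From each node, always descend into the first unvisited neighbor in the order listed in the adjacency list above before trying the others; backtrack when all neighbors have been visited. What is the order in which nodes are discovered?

Visit N
N → D
D → C
C → K
K → L
L → B
B → F
F → J
J → I
I → G
G → E
E → A
A → H
H → M

N D C K L B F J I G E A H M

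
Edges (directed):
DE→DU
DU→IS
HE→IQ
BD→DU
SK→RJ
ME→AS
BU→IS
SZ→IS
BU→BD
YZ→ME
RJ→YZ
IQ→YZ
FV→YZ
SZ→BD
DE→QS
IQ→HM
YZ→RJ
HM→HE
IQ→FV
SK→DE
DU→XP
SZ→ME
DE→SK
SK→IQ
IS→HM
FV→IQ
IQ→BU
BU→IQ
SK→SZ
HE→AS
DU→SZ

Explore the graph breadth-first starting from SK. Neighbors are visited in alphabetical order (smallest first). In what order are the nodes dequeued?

SK → DE → IQ → RJ → SZ → DU → QS → BU → FV → HM → YZ → BD → IS → ME → XP → HE → AS

Visit SK; enqueue DE, IQ, RJ, SZ → queue [DE, IQ, RJ, SZ]
Visit DE; enqueue DU, QS → queue [IQ, RJ, SZ, DU, QS]
Visit IQ; enqueue BU, FV, HM, YZ → queue [RJ, SZ, DU, QS, BU, FV, HM, YZ]
Visit RJ → queue [SZ, DU, QS, BU, FV, HM, YZ]
Visit SZ; enqueue BD, IS, ME → queue [DU, QS, BU, FV, HM, YZ, BD, IS, ME]
Visit DU; enqueue XP → queue [QS, BU, FV, HM, YZ, BD, IS, ME, XP]
Visit QS → queue [BU, FV, HM, YZ, BD, IS, ME, XP]
Visit BU → queue [FV, HM, YZ, BD, IS, ME, XP]
Visit FV → queue [HM, YZ, BD, IS, ME, XP]
Visit HM; enqueue HE → queue [YZ, BD, IS, ME, XP, HE]
Visit YZ → queue [BD, IS, ME, XP, HE]
Visit BD → queue [IS, ME, XP, HE]
Visit IS → queue [ME, XP, HE]
Visit ME; enqueue AS → queue [XP, HE, AS]
Visit XP → queue [HE, AS]
Visit HE → queue [AS]
Visit AS → queue []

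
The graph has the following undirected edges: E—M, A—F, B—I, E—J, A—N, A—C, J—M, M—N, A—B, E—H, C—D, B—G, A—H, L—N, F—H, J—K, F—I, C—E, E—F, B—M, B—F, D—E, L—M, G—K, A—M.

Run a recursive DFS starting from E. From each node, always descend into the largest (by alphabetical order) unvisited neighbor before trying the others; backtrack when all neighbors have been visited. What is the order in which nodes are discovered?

E -> M -> N -> L -> A -> H -> F -> I -> B -> G -> K -> J -> C -> D

Visit E
E → M
M → N
N → L
N → A
A → H
H → F
F → I
I → B
B → G
G → K
K → J
A → C
C → D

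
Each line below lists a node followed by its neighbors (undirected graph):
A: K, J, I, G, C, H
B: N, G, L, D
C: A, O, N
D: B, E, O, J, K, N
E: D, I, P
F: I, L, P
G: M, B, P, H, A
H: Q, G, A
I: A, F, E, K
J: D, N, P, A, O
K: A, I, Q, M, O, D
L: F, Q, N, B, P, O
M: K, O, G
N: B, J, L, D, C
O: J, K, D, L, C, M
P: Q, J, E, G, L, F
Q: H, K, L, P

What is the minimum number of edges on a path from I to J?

2

Level 0: I
Level 1: A, E, F, K
Level 2: C, D, G, H, J, L, M, O, P, Q
Level 3: B, N
J first appears at level 2.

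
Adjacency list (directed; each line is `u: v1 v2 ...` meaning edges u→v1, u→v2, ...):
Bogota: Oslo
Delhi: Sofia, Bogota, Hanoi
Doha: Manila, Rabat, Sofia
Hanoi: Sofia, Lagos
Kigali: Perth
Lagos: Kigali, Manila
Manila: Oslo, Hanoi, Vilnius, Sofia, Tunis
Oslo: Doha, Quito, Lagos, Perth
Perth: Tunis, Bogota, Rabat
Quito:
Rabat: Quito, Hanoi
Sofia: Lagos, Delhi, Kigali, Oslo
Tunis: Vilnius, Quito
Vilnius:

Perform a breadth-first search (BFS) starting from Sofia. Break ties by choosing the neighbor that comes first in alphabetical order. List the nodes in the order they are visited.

Visit Sofia; enqueue Delhi, Kigali, Lagos, Oslo → queue [Delhi, Kigali, Lagos, Oslo]
Visit Delhi; enqueue Bogota, Hanoi → queue [Kigali, Lagos, Oslo, Bogota, Hanoi]
Visit Kigali; enqueue Perth → queue [Lagos, Oslo, Bogota, Hanoi, Perth]
Visit Lagos; enqueue Manila → queue [Oslo, Bogota, Hanoi, Perth, Manila]
Visit Oslo; enqueue Doha, Quito → queue [Bogota, Hanoi, Perth, Manila, Doha, Quito]
Visit Bogota → queue [Hanoi, Perth, Manila, Doha, Quito]
Visit Hanoi → queue [Perth, Manila, Doha, Quito]
Visit Perth; enqueue Rabat, Tunis → queue [Manila, Doha, Quito, Rabat, Tunis]
Visit Manila; enqueue Vilnius → queue [Doha, Quito, Rabat, Tunis, Vilnius]
Visit Doha → queue [Quito, Rabat, Tunis, Vilnius]
Visit Quito → queue [Rabat, Tunis, Vilnius]
Visit Rabat → queue [Tunis, Vilnius]
Visit Tunis → queue [Vilnius]
Visit Vilnius → queue []

Sofia, Delhi, Kigali, Lagos, Oslo, Bogota, Hanoi, Perth, Manila, Doha, Quito, Rabat, Tunis, Vilnius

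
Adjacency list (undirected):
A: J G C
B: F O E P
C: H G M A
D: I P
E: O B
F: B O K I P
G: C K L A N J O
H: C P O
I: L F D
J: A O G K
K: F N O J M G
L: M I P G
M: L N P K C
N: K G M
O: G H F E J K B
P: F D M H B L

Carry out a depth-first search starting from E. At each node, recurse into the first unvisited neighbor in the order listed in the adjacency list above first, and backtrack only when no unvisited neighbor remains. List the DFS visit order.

Visit E
E → O
O → G
G → C
C → H
H → P
P → F
F → B
F → K
K → N
N → M
M → L
L → I
I → D
K → J
J → A

E → O → G → C → H → P → F → B → K → N → M → L → I → D → J → A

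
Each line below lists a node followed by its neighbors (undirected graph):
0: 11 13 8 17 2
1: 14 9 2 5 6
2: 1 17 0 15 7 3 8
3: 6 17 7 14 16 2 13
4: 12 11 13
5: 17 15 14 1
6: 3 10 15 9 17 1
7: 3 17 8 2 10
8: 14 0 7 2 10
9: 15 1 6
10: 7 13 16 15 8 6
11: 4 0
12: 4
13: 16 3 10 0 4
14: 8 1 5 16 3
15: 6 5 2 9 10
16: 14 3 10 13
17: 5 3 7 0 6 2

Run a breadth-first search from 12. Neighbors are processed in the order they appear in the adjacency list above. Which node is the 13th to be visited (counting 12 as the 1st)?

6

Visit 12; enqueue 4 → queue [4]
Visit 4; enqueue 11, 13 → queue [11, 13]
Visit 11; enqueue 0 → queue [13, 0]
Visit 13; enqueue 16, 3, 10 → queue [0, 16, 3, 10]
Visit 0; enqueue 8, 17, 2 → queue [16, 3, 10, 8, 17, 2]
Visit 16; enqueue 14 → queue [3, 10, 8, 17, 2, 14]
Visit 3; enqueue 6, 7 → queue [10, 8, 17, 2, 14, 6, 7]
Visit 10; enqueue 15 → queue [8, 17, 2, 14, 6, 7, 15]
Visit 8 → queue [17, 2, 14, 6, 7, 15]
Visit 17; enqueue 5 → queue [2, 14, 6, 7, 15, 5]
Visit 2; enqueue 1 → queue [14, 6, 7, 15, 5, 1]
Visit 14 → queue [6, 7, 15, 5, 1]
Visit 6; enqueue 9 → queue [7, 15, 5, 1, 9]
Visit 7 → queue [15, 5, 1, 9]
Visit 15 → queue [5, 1, 9]
Visit 5 → queue [1, 9]
Visit 1 → queue [9]
Visit 9 → queue []

Visit order: 12, 4, 11, 13, 0, 16, 3, 10, 8, 17, 2, 14, 6, 7, 15, 5, 1, 9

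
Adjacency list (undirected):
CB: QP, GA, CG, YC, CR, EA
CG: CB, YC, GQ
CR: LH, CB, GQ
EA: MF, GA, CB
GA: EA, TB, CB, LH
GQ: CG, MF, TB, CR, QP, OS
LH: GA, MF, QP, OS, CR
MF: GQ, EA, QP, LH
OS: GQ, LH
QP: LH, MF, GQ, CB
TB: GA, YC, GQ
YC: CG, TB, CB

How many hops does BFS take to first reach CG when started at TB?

2

Level 0: TB
Level 1: GA, GQ, YC
Level 2: CB, CG, CR, EA, LH, MF, OS, QP
CG first appears at level 2.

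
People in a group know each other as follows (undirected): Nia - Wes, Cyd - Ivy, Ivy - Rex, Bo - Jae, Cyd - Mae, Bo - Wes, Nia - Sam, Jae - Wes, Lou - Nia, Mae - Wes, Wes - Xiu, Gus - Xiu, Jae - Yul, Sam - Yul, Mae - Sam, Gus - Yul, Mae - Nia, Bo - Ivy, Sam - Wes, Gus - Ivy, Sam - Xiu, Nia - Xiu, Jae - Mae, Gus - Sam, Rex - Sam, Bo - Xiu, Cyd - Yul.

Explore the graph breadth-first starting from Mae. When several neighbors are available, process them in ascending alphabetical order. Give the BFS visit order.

Visit Mae; enqueue Cyd, Jae, Nia, Sam, Wes → queue [Cyd, Jae, Nia, Sam, Wes]
Visit Cyd; enqueue Ivy, Yul → queue [Jae, Nia, Sam, Wes, Ivy, Yul]
Visit Jae; enqueue Bo → queue [Nia, Sam, Wes, Ivy, Yul, Bo]
Visit Nia; enqueue Lou, Xiu → queue [Sam, Wes, Ivy, Yul, Bo, Lou, Xiu]
Visit Sam; enqueue Gus, Rex → queue [Wes, Ivy, Yul, Bo, Lou, Xiu, Gus, Rex]
Visit Wes → queue [Ivy, Yul, Bo, Lou, Xiu, Gus, Rex]
Visit Ivy → queue [Yul, Bo, Lou, Xiu, Gus, Rex]
Visit Yul → queue [Bo, Lou, Xiu, Gus, Rex]
Visit Bo → queue [Lou, Xiu, Gus, Rex]
Visit Lou → queue [Xiu, Gus, Rex]
Visit Xiu → queue [Gus, Rex]
Visit Gus → queue [Rex]
Visit Rex → queue []

Mae -> Cyd -> Jae -> Nia -> Sam -> Wes -> Ivy -> Yul -> Bo -> Lou -> Xiu -> Gus -> Rex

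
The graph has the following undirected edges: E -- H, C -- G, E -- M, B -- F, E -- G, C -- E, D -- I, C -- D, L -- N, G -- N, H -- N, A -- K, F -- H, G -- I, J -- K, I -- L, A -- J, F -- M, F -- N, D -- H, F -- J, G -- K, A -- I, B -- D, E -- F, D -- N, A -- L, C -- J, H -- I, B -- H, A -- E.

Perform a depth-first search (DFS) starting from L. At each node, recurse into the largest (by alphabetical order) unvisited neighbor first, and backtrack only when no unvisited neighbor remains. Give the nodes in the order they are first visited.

Visit L
L → N
N → H
H → I
I → G
G → K
K → J
J → F
F → M
M → E
E → C
C → D
D → B
E → A

L → N → H → I → G → K → J → F → M → E → C → D → B → A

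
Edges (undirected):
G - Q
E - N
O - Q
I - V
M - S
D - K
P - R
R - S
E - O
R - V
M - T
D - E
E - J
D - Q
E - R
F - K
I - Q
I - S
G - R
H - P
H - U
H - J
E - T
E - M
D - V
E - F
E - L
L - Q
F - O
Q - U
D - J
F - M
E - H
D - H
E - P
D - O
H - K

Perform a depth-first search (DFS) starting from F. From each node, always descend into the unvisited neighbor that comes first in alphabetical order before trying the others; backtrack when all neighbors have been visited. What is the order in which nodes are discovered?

F E D H J K P R G Q I S M T V L O U N

Visit F
F → E
E → D
D → H
H → J
H → K
H → P
P → R
R → G
G → Q
Q → I
I → S
S → M
M → T
I → V
Q → L
Q → O
Q → U
E → N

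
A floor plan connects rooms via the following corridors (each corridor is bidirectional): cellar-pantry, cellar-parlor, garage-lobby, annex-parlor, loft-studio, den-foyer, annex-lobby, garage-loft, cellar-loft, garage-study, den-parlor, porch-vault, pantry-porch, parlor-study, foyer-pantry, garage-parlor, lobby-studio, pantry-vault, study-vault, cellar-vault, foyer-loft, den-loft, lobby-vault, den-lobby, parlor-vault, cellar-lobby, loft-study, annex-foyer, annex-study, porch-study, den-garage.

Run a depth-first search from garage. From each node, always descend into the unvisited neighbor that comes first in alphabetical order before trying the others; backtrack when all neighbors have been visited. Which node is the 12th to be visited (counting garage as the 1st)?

Visit garage
garage → den
den → foyer
foyer → annex
annex → lobby
lobby → cellar
cellar → loft
loft → studio
loft → study
study → parlor
parlor → vault
vault → pantry
pantry → porch

Visit order: garage, den, foyer, annex, lobby, cellar, loft, studio, study, parlor, vault, pantry, porch

pantry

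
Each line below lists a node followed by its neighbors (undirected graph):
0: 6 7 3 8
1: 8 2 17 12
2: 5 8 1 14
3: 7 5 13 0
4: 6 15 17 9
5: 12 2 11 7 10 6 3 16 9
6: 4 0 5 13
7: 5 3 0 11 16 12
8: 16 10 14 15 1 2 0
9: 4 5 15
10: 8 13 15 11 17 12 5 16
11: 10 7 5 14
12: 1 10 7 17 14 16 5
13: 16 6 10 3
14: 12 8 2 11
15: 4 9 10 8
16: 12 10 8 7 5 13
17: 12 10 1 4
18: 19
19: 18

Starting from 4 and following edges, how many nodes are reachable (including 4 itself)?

BFS from 4 visits: 4, 6, 9, 15, 17, 0, 5, 13, 8, 10, 1, 12, 3, 7, 2, 11, 16, 14
Reachable nodes: 18 of 20 total.

18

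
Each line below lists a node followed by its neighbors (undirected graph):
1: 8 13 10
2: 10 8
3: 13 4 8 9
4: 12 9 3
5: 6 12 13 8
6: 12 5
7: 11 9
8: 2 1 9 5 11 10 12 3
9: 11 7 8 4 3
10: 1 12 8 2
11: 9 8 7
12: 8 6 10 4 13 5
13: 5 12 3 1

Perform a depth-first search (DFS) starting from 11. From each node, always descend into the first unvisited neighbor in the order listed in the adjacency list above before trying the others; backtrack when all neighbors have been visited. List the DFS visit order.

11, 9, 7, 8, 2, 10, 1, 13, 5, 6, 12, 4, 3

Visit 11
11 → 9
9 → 7
9 → 8
8 → 2
2 → 10
10 → 1
1 → 13
13 → 5
5 → 6
6 → 12
12 → 4
4 → 3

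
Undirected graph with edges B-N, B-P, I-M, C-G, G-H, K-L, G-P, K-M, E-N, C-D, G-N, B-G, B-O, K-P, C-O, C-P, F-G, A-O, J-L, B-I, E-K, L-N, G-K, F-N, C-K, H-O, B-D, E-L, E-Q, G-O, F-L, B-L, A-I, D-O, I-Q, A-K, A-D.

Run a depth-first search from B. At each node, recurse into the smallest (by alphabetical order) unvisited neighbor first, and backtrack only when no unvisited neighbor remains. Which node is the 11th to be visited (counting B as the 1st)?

E

Visit B
B → D
D → A
A → I
I → M
M → K
K → C
C → G
G → F
F → L
L → E
E → N
E → Q
L → J
G → H
H → O
G → P

Visit order: B, D, A, I, M, K, C, G, F, L, E, N, Q, J, H, O, P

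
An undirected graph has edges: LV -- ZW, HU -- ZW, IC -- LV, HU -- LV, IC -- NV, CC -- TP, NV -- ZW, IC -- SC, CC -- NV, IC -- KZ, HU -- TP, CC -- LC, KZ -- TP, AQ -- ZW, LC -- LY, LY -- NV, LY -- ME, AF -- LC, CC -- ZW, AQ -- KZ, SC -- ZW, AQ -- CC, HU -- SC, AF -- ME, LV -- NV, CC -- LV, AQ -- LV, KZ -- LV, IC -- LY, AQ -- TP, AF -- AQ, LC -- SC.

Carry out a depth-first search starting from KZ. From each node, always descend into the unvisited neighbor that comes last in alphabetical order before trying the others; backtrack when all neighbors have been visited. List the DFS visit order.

KZ -> TP -> HU -> ZW -> SC -> LC -> LY -> NV -> LV -> IC -> CC -> AQ -> AF -> ME

Visit KZ
KZ → TP
TP → HU
HU → ZW
ZW → SC
SC → LC
LC → LY
LY → NV
NV → LV
LV → IC
LV → CC
CC → AQ
AQ → AF
AF → ME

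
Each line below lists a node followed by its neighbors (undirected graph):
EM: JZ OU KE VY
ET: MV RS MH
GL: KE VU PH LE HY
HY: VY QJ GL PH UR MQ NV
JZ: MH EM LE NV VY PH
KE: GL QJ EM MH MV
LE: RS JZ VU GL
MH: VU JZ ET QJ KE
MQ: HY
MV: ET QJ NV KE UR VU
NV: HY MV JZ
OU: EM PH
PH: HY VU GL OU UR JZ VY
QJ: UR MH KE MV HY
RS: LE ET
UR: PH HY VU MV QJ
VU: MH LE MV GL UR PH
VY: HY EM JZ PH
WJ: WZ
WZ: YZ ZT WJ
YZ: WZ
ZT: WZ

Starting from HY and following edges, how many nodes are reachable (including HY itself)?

18

BFS from HY visits: HY, GL, MQ, NV, PH, QJ, UR, VY, KE, LE, VU, JZ, MV, OU, MH, EM, RS, ET
Reachable nodes: 18 of 22 total.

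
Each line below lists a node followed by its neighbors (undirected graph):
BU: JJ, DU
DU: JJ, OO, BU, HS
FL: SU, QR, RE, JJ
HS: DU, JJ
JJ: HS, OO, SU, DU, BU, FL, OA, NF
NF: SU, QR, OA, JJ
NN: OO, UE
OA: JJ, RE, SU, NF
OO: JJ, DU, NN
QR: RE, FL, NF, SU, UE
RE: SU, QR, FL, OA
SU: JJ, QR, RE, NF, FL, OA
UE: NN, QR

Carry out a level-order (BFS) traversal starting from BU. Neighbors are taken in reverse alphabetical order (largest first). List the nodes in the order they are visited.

BU -> JJ -> DU -> SU -> OO -> OA -> NF -> HS -> FL -> RE -> QR -> NN -> UE

Visit BU; enqueue JJ, DU → queue [JJ, DU]
Visit JJ; enqueue SU, OO, OA, NF, HS, FL → queue [DU, SU, OO, OA, NF, HS, FL]
Visit DU → queue [SU, OO, OA, NF, HS, FL]
Visit SU; enqueue RE, QR → queue [OO, OA, NF, HS, FL, RE, QR]
Visit OO; enqueue NN → queue [OA, NF, HS, FL, RE, QR, NN]
Visit OA → queue [NF, HS, FL, RE, QR, NN]
Visit NF → queue [HS, FL, RE, QR, NN]
Visit HS → queue [FL, RE, QR, NN]
Visit FL → queue [RE, QR, NN]
Visit RE → queue [QR, NN]
Visit QR; enqueue UE → queue [NN, UE]
Visit NN → queue [UE]
Visit UE → queue []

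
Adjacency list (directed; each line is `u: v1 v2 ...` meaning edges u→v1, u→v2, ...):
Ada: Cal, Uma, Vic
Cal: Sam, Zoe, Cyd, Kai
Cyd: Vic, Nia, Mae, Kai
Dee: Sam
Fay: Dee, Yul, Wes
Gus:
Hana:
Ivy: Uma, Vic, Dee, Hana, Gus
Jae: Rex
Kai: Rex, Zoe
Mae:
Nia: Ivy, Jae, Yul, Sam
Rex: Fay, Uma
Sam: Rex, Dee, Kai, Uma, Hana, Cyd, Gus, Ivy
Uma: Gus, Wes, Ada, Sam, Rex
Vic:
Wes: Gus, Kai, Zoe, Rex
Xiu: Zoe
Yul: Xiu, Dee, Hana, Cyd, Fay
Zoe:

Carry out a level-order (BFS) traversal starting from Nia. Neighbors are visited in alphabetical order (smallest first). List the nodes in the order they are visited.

Nia → Ivy → Jae → Sam → Yul → Dee → Gus → Hana → Uma → Vic → Rex → Cyd → Kai → Fay → Xiu → Ada → Wes → Mae → Zoe → Cal

Visit Nia; enqueue Ivy, Jae, Sam, Yul → queue [Ivy, Jae, Sam, Yul]
Visit Ivy; enqueue Dee, Gus, Hana, Uma, Vic → queue [Jae, Sam, Yul, Dee, Gus, Hana, Uma, Vic]
Visit Jae; enqueue Rex → queue [Sam, Yul, Dee, Gus, Hana, Uma, Vic, Rex]
Visit Sam; enqueue Cyd, Kai → queue [Yul, Dee, Gus, Hana, Uma, Vic, Rex, Cyd, Kai]
Visit Yul; enqueue Fay, Xiu → queue [Dee, Gus, Hana, Uma, Vic, Rex, Cyd, Kai, Fay, Xiu]
Visit Dee → queue [Gus, Hana, Uma, Vic, Rex, Cyd, Kai, Fay, Xiu]
Visit Gus → queue [Hana, Uma, Vic, Rex, Cyd, Kai, Fay, Xiu]
Visit Hana → queue [Uma, Vic, Rex, Cyd, Kai, Fay, Xiu]
Visit Uma; enqueue Ada, Wes → queue [Vic, Rex, Cyd, Kai, Fay, Xiu, Ada, Wes]
Visit Vic → queue [Rex, Cyd, Kai, Fay, Xiu, Ada, Wes]
Visit Rex → queue [Cyd, Kai, Fay, Xiu, Ada, Wes]
Visit Cyd; enqueue Mae → queue [Kai, Fay, Xiu, Ada, Wes, Mae]
Visit Kai; enqueue Zoe → queue [Fay, Xiu, Ada, Wes, Mae, Zoe]
Visit Fay → queue [Xiu, Ada, Wes, Mae, Zoe]
Visit Xiu → queue [Ada, Wes, Mae, Zoe]
Visit Ada; enqueue Cal → queue [Wes, Mae, Zoe, Cal]
Visit Wes → queue [Mae, Zoe, Cal]
Visit Mae → queue [Zoe, Cal]
Visit Zoe → queue [Cal]
Visit Cal → queue []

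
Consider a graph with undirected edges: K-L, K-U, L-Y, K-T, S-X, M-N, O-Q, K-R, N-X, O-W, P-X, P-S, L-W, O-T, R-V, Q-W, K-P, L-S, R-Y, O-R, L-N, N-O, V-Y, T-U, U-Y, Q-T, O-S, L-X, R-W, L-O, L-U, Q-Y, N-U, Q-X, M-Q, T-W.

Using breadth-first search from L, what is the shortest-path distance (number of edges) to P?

2

Level 0: L
Level 1: K, N, O, S, U, W, X, Y
Level 2: M, P, Q, R, T, V
P first appears at level 2.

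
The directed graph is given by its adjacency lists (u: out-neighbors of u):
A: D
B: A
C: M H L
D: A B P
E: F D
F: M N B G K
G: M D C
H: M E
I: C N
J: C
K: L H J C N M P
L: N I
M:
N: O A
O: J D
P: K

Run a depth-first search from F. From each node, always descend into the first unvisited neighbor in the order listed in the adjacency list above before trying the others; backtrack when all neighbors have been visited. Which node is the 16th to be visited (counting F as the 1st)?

Visit F
F → M
F → N
N → O
O → J
J → C
C → H
H → E
E → D
D → A
D → B
D → P
P → K
K → L
L → I
F → G

Visit order: F, M, N, O, J, C, H, E, D, A, B, P, K, L, I, G

G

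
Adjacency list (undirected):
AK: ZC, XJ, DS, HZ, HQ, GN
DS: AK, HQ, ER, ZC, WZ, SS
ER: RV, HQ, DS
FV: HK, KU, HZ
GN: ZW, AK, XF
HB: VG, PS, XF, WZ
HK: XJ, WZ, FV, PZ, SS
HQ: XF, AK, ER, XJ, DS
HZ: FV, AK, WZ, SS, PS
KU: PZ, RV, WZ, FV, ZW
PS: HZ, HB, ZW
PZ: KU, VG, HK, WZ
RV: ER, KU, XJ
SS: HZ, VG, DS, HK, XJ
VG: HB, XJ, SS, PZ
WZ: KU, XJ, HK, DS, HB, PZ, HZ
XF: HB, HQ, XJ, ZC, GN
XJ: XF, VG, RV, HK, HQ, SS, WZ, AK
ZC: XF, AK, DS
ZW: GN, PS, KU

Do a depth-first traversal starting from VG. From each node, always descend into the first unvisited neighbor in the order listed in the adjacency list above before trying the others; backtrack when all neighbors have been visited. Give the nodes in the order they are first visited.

Visit VG
VG → HB
HB → PS
PS → HZ
HZ → FV
FV → HK
HK → XJ
XJ → XF
XF → HQ
HQ → AK
AK → ZC
ZC → DS
DS → ER
ER → RV
RV → KU
KU → PZ
PZ → WZ
KU → ZW
ZW → GN
DS → SS

VG, HB, PS, HZ, FV, HK, XJ, XF, HQ, AK, ZC, DS, ER, RV, KU, PZ, WZ, ZW, GN, SS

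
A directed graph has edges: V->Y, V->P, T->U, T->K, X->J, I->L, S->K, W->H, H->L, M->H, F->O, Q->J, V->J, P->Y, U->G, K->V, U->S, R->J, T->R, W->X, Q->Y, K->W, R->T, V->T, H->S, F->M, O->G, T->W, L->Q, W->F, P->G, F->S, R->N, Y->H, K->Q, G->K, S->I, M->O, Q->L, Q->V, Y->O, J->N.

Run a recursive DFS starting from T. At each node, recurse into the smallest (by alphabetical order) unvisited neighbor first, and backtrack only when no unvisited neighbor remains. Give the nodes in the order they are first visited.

Visit T
T → K
K → Q
Q → J
J → N
Q → L
Q → V
V → P
P → G
P → Y
Y → H
H → S
S → I
Y → O
K → W
W → F
F → M
W → X
T → R
T → U

T K Q J N L V P G Y H S I O W F M X R U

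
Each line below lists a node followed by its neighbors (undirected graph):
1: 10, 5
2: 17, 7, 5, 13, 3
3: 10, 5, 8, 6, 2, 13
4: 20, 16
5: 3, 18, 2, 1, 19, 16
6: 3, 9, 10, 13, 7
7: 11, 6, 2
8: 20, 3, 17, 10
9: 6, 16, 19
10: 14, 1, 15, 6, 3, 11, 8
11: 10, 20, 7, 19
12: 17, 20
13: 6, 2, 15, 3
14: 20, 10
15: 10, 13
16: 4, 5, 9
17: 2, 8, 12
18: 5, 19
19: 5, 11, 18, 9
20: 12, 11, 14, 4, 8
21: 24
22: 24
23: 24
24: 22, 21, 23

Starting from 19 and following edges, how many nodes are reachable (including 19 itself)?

BFS from 19 visits: 19, 18, 11, 9, 5, 20, 10, 7, 16, 6, 3, 2, 1, 14, 12, 8, 4, 15, 13, 17
Reachable nodes: 20 of 24 total.

20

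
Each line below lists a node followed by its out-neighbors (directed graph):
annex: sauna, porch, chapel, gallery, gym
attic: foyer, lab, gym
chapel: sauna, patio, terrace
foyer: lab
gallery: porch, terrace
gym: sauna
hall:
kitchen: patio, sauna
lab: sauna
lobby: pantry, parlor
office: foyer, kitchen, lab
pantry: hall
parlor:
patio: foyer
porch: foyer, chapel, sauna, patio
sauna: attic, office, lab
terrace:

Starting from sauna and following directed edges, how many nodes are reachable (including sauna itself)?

8

BFS from sauna visits: sauna, attic, office, lab, foyer, gym, kitchen, patio
Reachable nodes: 8 of 17 total.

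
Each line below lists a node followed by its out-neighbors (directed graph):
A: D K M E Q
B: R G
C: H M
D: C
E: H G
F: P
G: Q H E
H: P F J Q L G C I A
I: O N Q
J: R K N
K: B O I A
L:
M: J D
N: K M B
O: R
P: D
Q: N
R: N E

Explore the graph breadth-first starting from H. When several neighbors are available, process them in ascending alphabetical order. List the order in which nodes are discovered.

H, A, C, F, G, I, J, L, P, Q, D, E, K, M, N, O, R, B

Visit H; enqueue A, C, F, G, I, J, L, P, Q → queue [A, C, F, G, I, J, L, P, Q]
Visit A; enqueue D, E, K, M → queue [C, F, G, I, J, L, P, Q, D, E, K, M]
Visit C → queue [F, G, I, J, L, P, Q, D, E, K, M]
Visit F → queue [G, I, J, L, P, Q, D, E, K, M]
Visit G → queue [I, J, L, P, Q, D, E, K, M]
Visit I; enqueue N, O → queue [J, L, P, Q, D, E, K, M, N, O]
Visit J; enqueue R → queue [L, P, Q, D, E, K, M, N, O, R]
Visit L → queue [P, Q, D, E, K, M, N, O, R]
Visit P → queue [Q, D, E, K, M, N, O, R]
Visit Q → queue [D, E, K, M, N, O, R]
Visit D → queue [E, K, M, N, O, R]
Visit E → queue [K, M, N, O, R]
Visit K; enqueue B → queue [M, N, O, R, B]
Visit M → queue [N, O, R, B]
Visit N → queue [O, R, B]
Visit O → queue [R, B]
Visit R → queue [B]
Visit B → queue []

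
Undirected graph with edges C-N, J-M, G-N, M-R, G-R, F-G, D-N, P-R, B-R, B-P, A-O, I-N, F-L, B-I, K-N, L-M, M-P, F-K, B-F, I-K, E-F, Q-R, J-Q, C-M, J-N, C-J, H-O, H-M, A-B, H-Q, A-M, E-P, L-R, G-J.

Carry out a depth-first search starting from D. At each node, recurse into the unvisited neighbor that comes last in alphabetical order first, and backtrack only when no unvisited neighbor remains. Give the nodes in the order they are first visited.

Visit D
D → N
N → K
K → I
I → B
B → R
R → Q
Q → J
J → M
M → P
P → E
E → F
F → L
F → G
M → H
H → O
O → A
M → C

D, N, K, I, B, R, Q, J, M, P, E, F, L, G, H, O, A, C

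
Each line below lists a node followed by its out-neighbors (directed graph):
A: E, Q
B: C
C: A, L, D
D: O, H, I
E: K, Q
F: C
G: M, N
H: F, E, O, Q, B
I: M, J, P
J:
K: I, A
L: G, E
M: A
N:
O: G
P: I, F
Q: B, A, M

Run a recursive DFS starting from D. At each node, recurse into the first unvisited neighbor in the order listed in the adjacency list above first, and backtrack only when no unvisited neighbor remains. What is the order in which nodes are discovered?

Visit D
D → O
O → G
G → M
M → A
A → E
E → K
K → I
I → J
I → P
P → F
F → C
C → L
E → Q
Q → B
G → N
D → H

D O G M A E K I J P F C L Q B N H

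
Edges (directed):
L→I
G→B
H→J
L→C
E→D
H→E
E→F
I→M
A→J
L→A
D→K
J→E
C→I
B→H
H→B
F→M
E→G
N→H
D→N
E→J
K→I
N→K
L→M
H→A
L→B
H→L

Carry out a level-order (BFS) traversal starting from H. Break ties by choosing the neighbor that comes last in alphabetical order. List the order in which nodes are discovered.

Visit H; enqueue L, J, E, B, A → queue [L, J, E, B, A]
Visit L; enqueue M, I, C → queue [J, E, B, A, M, I, C]
Visit J → queue [E, B, A, M, I, C]
Visit E; enqueue G, F, D → queue [B, A, M, I, C, G, F, D]
Visit B → queue [A, M, I, C, G, F, D]
Visit A → queue [M, I, C, G, F, D]
Visit M → queue [I, C, G, F, D]
Visit I → queue [C, G, F, D]
Visit C → queue [G, F, D]
Visit G → queue [F, D]
Visit F → queue [D]
Visit D; enqueue N, K → queue [N, K]
Visit N → queue [K]
Visit K → queue []

H, L, J, E, B, A, M, I, C, G, F, D, N, K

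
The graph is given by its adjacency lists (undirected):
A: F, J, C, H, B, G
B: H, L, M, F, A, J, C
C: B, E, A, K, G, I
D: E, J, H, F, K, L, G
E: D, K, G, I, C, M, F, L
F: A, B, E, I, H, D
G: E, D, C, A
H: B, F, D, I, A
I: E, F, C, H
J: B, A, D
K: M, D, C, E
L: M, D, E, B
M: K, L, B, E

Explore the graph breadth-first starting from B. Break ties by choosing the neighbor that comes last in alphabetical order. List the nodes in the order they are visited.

B, M, L, J, H, F, C, A, K, E, D, I, G

Visit B; enqueue M, L, J, H, F, C, A → queue [M, L, J, H, F, C, A]
Visit M; enqueue K, E → queue [L, J, H, F, C, A, K, E]
Visit L; enqueue D → queue [J, H, F, C, A, K, E, D]
Visit J → queue [H, F, C, A, K, E, D]
Visit H; enqueue I → queue [F, C, A, K, E, D, I]
Visit F → queue [C, A, K, E, D, I]
Visit C; enqueue G → queue [A, K, E, D, I, G]
Visit A → queue [K, E, D, I, G]
Visit K → queue [E, D, I, G]
Visit E → queue [D, I, G]
Visit D → queue [I, G]
Visit I → queue [G]
Visit G → queue []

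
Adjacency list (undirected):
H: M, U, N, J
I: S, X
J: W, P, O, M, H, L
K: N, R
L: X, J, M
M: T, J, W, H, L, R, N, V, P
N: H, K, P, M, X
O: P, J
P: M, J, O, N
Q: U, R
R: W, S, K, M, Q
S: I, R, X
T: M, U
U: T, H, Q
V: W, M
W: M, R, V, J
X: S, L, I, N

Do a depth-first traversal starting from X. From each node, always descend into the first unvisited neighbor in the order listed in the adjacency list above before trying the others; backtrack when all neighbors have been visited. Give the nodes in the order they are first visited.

Visit X
X → S
S → I
S → R
R → W
W → M
M → T
T → U
U → H
H → N
N → K
N → P
P → J
J → O
J → L
U → Q
M → V

X, S, I, R, W, M, T, U, H, N, K, P, J, O, L, Q, V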